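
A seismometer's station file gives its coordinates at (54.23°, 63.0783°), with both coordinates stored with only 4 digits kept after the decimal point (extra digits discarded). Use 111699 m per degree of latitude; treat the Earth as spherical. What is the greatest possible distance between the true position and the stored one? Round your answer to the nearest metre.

13 metres

Truncating at 4 decimal places can drop up to a full unit in the last place, so each coordinate may be off by as much as 0.0001°.
North–south component: 0.0001° × 111699 = 11.1699 m.
Longitude error → 0.0001 × 111699 × cos 54.23° = 0.0001 × 111699 × 0.5845 ≈ 6.52917 m.
The two errors are perpendicular, so the maximum displacement is √(11.1699² + 6.52917²) ≈ 12.9382 m.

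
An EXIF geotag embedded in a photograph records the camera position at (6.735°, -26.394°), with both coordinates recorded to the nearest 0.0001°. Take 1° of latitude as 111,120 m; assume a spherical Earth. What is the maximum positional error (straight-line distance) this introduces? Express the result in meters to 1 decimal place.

7.8 meters

Rounding to 4 decimal places leaves each coordinate within ±5e-05° of the true value.
North–south component: 5e-05° × 111120 = 5.556 m.
E–W at 6.735°: 5e-05° × 111120 × cos 6.735° = 5e-05 × 111120 × 0.9931 ≈ 5.51766 m.
Worst case both components are at the extreme and orthogonal: √(5.556² + 5.51766²) ≈ 7.83031 m.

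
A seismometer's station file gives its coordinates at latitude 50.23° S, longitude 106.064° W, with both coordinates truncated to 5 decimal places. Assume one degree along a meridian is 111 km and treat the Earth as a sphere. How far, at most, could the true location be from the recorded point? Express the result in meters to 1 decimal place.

Truncating at 5 decimal places can drop up to a full unit in the last place, so each coordinate may be off by as much as 1e-05°.
Latitude error → 1e-05 × 111000 = 1.11 m along the meridian.
East–west component at 50.23°: 1e-05° × 111000 × cos 50.23° ≈ 1e-05 × 71007.5 ≈ 0.710075 m.
Worst case both components are at the extreme and orthogonal: √(1.11² + 0.710075²) ≈ 1.31769 m.

1.3 meters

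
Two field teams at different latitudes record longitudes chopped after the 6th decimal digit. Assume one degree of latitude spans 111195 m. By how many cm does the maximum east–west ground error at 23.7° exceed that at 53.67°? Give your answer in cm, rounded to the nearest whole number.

Truncating at 6 decimal places can drop up to a full unit in the last place, so the longitude may be off by as much as 1e-06°.
At 23.7°: 1e-06° × 111195 × cos 23.7° = 1e-06 × 111195 × 0.9157 ≈ 0.10182 m.
Error at 53.67° = 1e-06° × 111195 × cos 53.67° ≈ 0.11119 × 0.5924 = 0.065876 m.
So the lower-latitude error exceeds the higher by 0.10182 − 0.065876 = 0.035941 m.
That is 0.0359413 m = 3.5941 cm.

4 cm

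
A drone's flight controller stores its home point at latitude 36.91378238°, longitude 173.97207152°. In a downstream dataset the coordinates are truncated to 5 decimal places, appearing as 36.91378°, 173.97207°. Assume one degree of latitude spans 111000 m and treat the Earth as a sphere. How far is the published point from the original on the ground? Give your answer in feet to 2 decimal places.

0.97 feet

The latitude changed by +0.00000238° and the longitude by +0.00000152°.
N–S: 0.00000238° × 111000 m/° = 0.26418 m.
E–W at 36.9138°: 0.00000152° × 111000 × cos 36.9138° = 0.00000152 × 111000 × 0.7995 ≈ 0.134898 m.
Distance: √(0.26418² + 0.134898²) ≈ 0.296629 m.
In feet: 0.296629 m ÷ 0.3048 ≈ 0.97319 ft.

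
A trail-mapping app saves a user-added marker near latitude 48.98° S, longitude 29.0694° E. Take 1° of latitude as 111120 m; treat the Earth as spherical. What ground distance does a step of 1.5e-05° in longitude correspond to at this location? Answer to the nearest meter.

1 meters

One degree of longitude here spans 111120 × cos 48.98° = 111120 × 0.6563 ≈ 72930.5 m; 1.5e-05° of that is 1.09396 m.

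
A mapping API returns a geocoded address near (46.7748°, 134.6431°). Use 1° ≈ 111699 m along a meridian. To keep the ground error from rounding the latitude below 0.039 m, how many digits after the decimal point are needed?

One degree of latitude covers 111699 m.
N decimal places → at most half a unit in the last place, 0.5 × 10⁻ᴺ° = 111699/2 × 10⁻ᴺ m.
Need 0.5 × 111699 × 10⁻ᴺ ≤ 0.039 → 10⁻ᴺ ≤ 6.983e-07, so N ≥ 6.16.
N = 6 would give 0.0558 m (too coarse); N = 7 gives 0.00558 m ≤ 0.039 m.

7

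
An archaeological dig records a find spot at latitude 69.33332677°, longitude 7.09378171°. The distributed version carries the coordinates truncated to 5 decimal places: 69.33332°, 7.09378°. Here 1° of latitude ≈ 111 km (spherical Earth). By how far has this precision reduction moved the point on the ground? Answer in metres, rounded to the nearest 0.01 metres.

0.75 metres

The latitude changed by +0.00000677° and the longitude by +0.00000171°.
N–S: 0.00000677° × 111000 m/° = 0.75147 m.
E–W at 69.3333°: 0.00000171° × 111000 × cos 69.3333° = 0.00000171 × 111000 × 0.3529 ≈ 0.0669898 m.
Distance: √(0.75147² + 0.0669898²) ≈ 0.75445 m.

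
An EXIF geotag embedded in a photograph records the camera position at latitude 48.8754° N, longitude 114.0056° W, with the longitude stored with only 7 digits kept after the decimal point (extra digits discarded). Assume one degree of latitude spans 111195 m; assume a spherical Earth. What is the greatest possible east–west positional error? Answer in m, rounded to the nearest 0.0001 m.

0.0073 m

Truncating at 7 decimal places can drop up to a full unit in the last place, so the longitude may be off by as much as 1e-07°.
At latitude 48.8754° a degree of longitude spans 111195 m × cos 48.8754° = 111195 × 0.6577 ≈ 73132.8 m.
Maximum E–W displacement: 1e-07 × 73132.8 = 0.00731328 m.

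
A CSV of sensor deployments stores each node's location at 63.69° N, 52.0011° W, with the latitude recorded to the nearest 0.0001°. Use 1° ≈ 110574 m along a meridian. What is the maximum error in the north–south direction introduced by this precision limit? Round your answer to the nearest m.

Rounding to 4 decimal places leaves the latitude within ±5e-05° of the true value.
North–south distance: 5e-05° × 110574 m/° = 5.5287 m.

6 m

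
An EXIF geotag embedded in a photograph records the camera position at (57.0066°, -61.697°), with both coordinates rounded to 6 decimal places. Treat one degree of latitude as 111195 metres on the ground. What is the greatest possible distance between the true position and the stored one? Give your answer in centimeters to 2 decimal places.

6.33 centimeters

Rounding to 6 decimal places leaves each coordinate within ±5e-07° of the true value.
N–S: 5e-07° × 111195 m/° = 0.0555975 m.
East–west component at 57.0066°: 5e-07° × 111195 × cos 57.0066° ≈ 5e-07 × 60550.4 ≈ 0.0302752 m.
Worst case both components are at the extreme and orthogonal: √(0.0555975² + 0.0302752²) ≈ 0.0633062 m.
That is 0.0633062 m = 6.3306 cm.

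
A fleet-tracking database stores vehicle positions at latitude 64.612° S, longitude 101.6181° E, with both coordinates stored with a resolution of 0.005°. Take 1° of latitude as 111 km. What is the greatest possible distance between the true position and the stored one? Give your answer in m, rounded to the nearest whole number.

302 m

With a 0.005° grid the true value lies within half a step, ±0.005°/2 = ±0.0025°, of the stored one.
North–south component: 0.0025° × 111000 = 277.5 m.
E–W at 64.612°: 0.0025° × 111000 × cos 64.612° = 0.0025 × 111000 × 0.4287 ≈ 118.977 m.
Worst case both components are at the extreme and orthogonal: √(277.5² + 118.977²) ≈ 301.93 m.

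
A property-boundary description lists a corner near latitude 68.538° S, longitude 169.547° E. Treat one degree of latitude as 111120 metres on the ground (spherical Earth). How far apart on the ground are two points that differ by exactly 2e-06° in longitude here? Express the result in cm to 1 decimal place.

At 68.538° a degree of longitude is 111120 × cos 68.538° ≈ 40657 m, so 2e-06° corresponds to 0.0813141 m.
That is 0.0813141 m = 8.1314 cm.

8.1 cm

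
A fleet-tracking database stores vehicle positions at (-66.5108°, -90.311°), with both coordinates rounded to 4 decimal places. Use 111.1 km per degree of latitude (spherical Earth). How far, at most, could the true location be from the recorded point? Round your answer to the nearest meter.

Rounding to 4 decimal places leaves each coordinate within ±5e-05° of the true value.
North–south component: 5e-05° × 111100 = 5.555 m.
E–W at 66.5108°: 5e-05° × 111100 × cos 66.5108° = 5e-05 × 111100 × 0.3986 ≈ 2.21409 m.
The two errors are perpendicular, so the maximum displacement is √(5.555² + 2.21409²) ≈ 5.97999 m.

6 meters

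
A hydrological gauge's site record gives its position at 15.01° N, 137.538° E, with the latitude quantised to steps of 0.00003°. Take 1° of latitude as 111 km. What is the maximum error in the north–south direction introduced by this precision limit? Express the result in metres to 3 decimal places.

With a 0.00003° grid the true value lies within half a step, ±0.00003°/2 = ±1.5e-05°, of the stored one.
Along the meridian that is 1.5e-05° × 111000 m/° = 1.665 m.

1.665 metres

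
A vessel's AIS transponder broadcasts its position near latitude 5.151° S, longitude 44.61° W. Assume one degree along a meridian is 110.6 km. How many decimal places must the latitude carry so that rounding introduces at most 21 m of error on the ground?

4

One degree of latitude covers 110600 m.
With N decimal places the half-ulp bound is 0.5·10⁻ᴺ°, or 0.5·10⁻ᴺ × 110600 m on the ground.
Setting 55300 × 10⁻ᴺ ≤ 21 gives 10ᴺ ≥ 2633, i.e. N ≥ 3.42.
So 4 decimal places suffice (5.53 m); 3 would allow up to 55.3 m.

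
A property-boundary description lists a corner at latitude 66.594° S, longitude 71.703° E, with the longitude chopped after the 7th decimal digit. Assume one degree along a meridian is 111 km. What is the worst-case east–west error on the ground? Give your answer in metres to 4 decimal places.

0.0044 metres

Truncating at 7 decimal places can drop up to a full unit in the last place, so the longitude may be off by as much as 1e-07°.
At latitude 66.594° a degree of longitude spans 111000 m × cos 66.594° = 111000 × 0.3972 ≈ 44094.1 m.
Maximum E–W displacement: 1e-07 × 44094.1 = 0.00440941 m.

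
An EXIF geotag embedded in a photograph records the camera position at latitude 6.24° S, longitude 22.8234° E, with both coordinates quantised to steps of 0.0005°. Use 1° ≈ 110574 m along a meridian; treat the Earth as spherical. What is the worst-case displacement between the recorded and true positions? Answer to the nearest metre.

39 metres

With a 0.0005° grid the true value lies within half a step, ±0.0005°/2 = ±0.00025°, of the stored one.
Latitude error → 0.00025 × 110574 = 27.6435 m along the meridian.
Longitude error → 0.00025 × 110574 × cos 6.24° = 0.00025 × 110574 × 0.9941 ≈ 27.4797 m.
The two errors are perpendicular, so the maximum displacement is √(27.6435² + 27.4797²) ≈ 38.9782 m.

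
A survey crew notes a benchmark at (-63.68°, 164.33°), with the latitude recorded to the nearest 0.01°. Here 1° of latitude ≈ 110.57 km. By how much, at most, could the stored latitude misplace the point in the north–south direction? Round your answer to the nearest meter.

Rounding to 2 decimal places leaves the latitude within ±0.005° of the true value.
North–south distance: 0.005° × 110570 m/° = 552.85 m.

553 meters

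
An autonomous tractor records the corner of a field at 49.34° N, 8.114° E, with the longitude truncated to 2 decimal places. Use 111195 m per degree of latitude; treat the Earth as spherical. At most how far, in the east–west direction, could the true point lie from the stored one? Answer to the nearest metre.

725 metres

Truncating at 2 decimal places can drop up to a full unit in the last place, so the longitude may be off by as much as 0.01°.
Parallels shrink by cos φ, so at 49.34° a degree of longitude is 111195 × 0.6516 ≈ 72451.2 m.
Maximum E–W displacement: 0.01 × 72451.2 = 724.512 m.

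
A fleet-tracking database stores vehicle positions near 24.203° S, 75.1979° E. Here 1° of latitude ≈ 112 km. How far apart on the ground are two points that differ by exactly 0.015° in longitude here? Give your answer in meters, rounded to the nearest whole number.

At 24.203° a degree of longitude is 112000 × cos 24.203° ≈ 102155 m, so 0.015° corresponds to 1532.33 m.

1532 meters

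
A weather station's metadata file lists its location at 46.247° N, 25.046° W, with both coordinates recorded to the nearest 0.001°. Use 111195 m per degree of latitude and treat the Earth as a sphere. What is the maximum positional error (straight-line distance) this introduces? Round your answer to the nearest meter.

Rounding to 3 decimal places leaves each coordinate within ±0.0005° of the true value.
Latitude error → 0.0005 × 111195 = 55.5975 m along the meridian.
East–west component at 46.247°: 0.0005° × 111195 × cos 46.247° ≈ 0.0005 × 76897 ≈ 38.4485 m.
The two errors are perpendicular, so the maximum displacement is √(55.5975² + 38.4485²) ≈ 67.5971 m.

68 meters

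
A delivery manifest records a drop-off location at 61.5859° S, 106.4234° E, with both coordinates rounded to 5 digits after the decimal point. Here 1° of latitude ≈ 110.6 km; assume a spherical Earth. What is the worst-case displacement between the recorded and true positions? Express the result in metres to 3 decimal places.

Rounding to 5 decimal places leaves each coordinate within ±5e-06° of the true value.
North–south component: 5e-06° × 110600 = 0.553 m.
East–west component at 61.5859°: 5e-06° × 110600 × cos 61.5859° ≈ 5e-06 × 52628 ≈ 0.26314 m.
Worst case both components are at the extreme and orthogonal: √(0.553² + 0.26314²) ≈ 0.612415 m.

0.612 metres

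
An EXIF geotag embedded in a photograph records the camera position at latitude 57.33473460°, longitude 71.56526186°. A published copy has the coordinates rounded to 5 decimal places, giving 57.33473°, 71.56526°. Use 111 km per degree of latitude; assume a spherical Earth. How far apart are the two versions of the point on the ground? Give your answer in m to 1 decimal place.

0.5 m

The latitude changed by +0.00000460° and the longitude by +0.00000186°.
N–S: 0.00000460° × 111000 m/° = 0.5106 m.
E–W at 57.3347°: 0.00000186° × 111000 × cos 57.3347° = 0.00000186 × 111000 × 0.5397 ≈ 0.111433 m.
Combined displacement = (0.5106² + 0.111433²)^½ ≈ 0.522618 m.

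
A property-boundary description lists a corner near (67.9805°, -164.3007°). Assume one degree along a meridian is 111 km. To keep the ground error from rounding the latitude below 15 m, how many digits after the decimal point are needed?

One degree of latitude covers 111000 m.
N decimal places → at most half a unit in the last place, 0.5 × 10⁻ᴺ° = 111000/2 × 10⁻ᴺ m.
Setting 55500 × 10⁻ᴺ ≤ 15 gives 10ᴺ ≥ 3700, i.e. N ≥ 3.57.
N = 3 would give 55.5 m (too coarse); N = 4 gives 5.55 m ≤ 15 m.

4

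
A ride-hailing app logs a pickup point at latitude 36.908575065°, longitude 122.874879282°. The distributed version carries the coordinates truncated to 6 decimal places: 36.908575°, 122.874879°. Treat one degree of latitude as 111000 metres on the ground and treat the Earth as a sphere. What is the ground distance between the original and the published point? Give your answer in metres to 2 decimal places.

0.03 metres

The latitude changed by +0.000000065° and the longitude by +0.000000282°.
North–south shift: 0.000000065 × 111000 = 0.007215 m.
East–west at this latitude: 0.000000282° × 111000 × cos 36.9086° ≈ 0.000000282 × 88755 = 0.0250289 m.
Distance: √(0.007215² + 0.0250289²) ≈ 0.0260481 m.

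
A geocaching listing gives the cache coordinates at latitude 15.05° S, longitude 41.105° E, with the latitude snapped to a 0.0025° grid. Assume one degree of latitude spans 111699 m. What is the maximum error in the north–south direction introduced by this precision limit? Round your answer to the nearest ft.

With a 0.0025° grid the true value lies within half a step, ±0.0025°/2 = ±0.00125°, of the stored one.
North–south distance: 0.00125° × 111699 m/° = 139.624 m.
Converting: 139.624 m × 3.2808 ft/m ≈ 458.08 ft.

458 ft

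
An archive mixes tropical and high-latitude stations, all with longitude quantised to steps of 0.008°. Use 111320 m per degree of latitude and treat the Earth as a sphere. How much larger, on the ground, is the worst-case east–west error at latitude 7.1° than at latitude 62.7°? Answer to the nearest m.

238 m

With a 0.008° grid the true value lies within half a step, ±0.008°/2 = ±0.004°, of the stored one.
At 7.1°: 0.004° × 111320 × cos 7.1° = 0.004 × 111320 × 0.9923 ≈ 441.87 m.
Error at 62.7° = 0.004° × 111320 × cos 62.7° ≈ 445.28 × 0.4586 = 204.23 m.
Difference: 441.87 − 204.23 = 237.64 m.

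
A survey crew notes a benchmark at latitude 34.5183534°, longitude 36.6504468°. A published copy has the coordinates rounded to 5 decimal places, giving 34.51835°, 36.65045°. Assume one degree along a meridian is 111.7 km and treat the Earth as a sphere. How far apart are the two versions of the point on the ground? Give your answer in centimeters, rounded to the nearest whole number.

The latitude changed by +0.0000034° and the longitude by -0.0000032°.
N–S: 0.0000034° × 111700 m/° = 0.37978 m.
E–W at 34.5183°: -0.0000032° × 111700 × cos 34.5183° = -0.0000032 × 111700 × 0.8239 ≈ -0.294511 m.
Combined displacement = (0.37978² + 0.294511²)^½ ≈ 0.480593 m.
That is 0.480593 m = 48.059 cm.

48 centimeters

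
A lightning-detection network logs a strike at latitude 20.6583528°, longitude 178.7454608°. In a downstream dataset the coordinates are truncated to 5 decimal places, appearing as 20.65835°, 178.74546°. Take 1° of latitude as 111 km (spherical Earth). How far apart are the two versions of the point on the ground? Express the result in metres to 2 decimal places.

0.32 metres

The latitude changed by +0.0000028° and the longitude by +0.0000008°.
North–south shift: 0.0000028 × 111000 = 0.3108 m.
East–west at this latitude: 0.0000008° × 111000 × cos 20.6583° ≈ 0.0000008 × 103863 = 0.0830902 m.
Distance: √(0.3108² + 0.0830902²) ≈ 0.321715 m.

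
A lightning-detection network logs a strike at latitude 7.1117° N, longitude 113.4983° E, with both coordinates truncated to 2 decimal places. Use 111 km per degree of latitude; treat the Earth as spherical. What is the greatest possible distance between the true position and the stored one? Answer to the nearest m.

1564 m

Truncating at 2 decimal places can drop up to a full unit in the last place, so each coordinate may be off by as much as 0.01°.
N–S: 0.01° × 111000 m/° = 1110 m.
E–W at 7.1117°: 0.01° × 111000 × cos 7.1117° = 0.01 × 111000 × 0.9923 ≈ 1101.46 m.
The two errors are perpendicular, so the maximum displacement is √(1110² + 1101.46²) ≈ 1563.75 m.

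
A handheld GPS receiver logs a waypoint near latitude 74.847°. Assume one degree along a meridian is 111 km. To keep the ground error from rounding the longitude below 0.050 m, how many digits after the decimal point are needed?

6 decimal places

At 74.847° one degree of longitude covers 111000 × cos 74.847° ≈ 111000 × 0.2614 ≈ 29015.1 m.
N decimal places → at most half a unit in the last place, 0.5 × 10⁻ᴺ° = 29015.1/2 × 10⁻ᴺ m.
Need 0.5 × 29015.1 × 10⁻ᴺ ≤ 0.050 → 10⁻ᴺ ≤ 3.446e-06, so N ≥ 5.46.
At 5 places the error can reach 0.145 m, but 6 places keeps it to 0.0145 m.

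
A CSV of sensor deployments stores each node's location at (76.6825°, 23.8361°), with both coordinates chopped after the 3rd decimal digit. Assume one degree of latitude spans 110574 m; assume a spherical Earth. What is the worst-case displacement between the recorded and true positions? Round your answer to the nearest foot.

Truncating at 3 decimal places can drop up to a full unit in the last place, so each coordinate may be off by as much as 0.001°.
North–south component: 0.001° × 110574 = 110.574 m.
Longitude error → 0.001 × 110574 × cos 76.6825° = 0.001 × 110574 × 0.2303 ≈ 25.4704 m.
Combining orthogonally: (110.574² + 25.4704²)^½ ≈ 113.47 m.
Converting: 113.47 m × 3.2808 ft/m ≈ 372.28 ft.

372 feet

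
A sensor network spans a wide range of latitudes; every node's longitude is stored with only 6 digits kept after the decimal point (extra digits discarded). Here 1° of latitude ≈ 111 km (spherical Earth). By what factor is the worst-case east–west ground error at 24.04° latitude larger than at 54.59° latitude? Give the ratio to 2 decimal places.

1.58

Truncating at 6 decimal places can drop up to a full unit in the last place, so the longitude may be off by as much as 1e-06°.
Error at 24.04° = 1e-06° × 111000 × cos 24.04° ≈ 0.111 × 0.9133 = 0.10137 m.
At 54.59°: 1e-06° × 111000 × cos 54.59° = 1e-06 × 111000 × 0.5794 ≈ 0.064316 m.
The ratio reduces to cos 24.04° / cos 54.59° = 0.9133/0.5794 ≈ 1.5762.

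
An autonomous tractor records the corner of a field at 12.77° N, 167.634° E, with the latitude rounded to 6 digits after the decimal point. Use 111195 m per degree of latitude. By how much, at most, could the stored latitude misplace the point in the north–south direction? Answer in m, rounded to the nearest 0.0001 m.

Rounding to 6 decimal places leaves the latitude within ±5e-07° of the true value.
So the N–S error is at most 5e-07 × 111195 = 0.0555975 m.

0.0556 m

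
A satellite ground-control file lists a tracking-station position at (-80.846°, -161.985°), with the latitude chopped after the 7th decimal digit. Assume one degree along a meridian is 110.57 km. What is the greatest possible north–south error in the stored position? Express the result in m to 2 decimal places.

Truncating at 7 decimal places can drop up to a full unit in the last place, so the latitude may be off by as much as 1e-07°.
North–south distance: 1e-07° × 110570 m/° = 0.011057 m.

0.01 m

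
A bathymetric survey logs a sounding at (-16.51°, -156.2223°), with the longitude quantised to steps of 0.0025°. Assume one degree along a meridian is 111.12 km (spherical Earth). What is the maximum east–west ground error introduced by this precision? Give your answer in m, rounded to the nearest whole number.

With a 0.0025° grid the true value lies within half a step, ±0.0025°/2 = ±0.00125°, of the stored one.
Parallels shrink by cos φ, so at 16.51° a degree of longitude is 111120 × 0.9588 ≈ 106539 m.
East–west error: 0.00125° × 106539 m/° ≈ 133.173 m.

133 m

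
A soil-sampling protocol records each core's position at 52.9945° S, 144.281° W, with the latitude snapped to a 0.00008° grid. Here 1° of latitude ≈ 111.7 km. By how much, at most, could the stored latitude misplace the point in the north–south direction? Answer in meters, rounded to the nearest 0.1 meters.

4.5 meters

With a 0.00008° grid the true value lies within half a step, ±0.00008°/2 = ±4e-05°, of the stored one.
So the N–S error is at most 4e-05 × 111700 = 4.468 m.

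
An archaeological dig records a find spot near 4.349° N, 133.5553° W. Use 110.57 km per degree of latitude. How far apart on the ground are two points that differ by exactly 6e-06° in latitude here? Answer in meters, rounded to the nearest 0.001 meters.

0.663 meters

6e-06° × 110570 m/° = 0.66342 m.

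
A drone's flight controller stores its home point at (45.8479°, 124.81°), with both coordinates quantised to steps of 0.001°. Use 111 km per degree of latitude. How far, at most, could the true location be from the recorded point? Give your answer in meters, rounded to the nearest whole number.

68 meters

With a 0.001° grid the true value lies within half a step, ±0.001°/2 = ±0.0005°, of the stored one.
N–S: 0.0005° × 111000 m/° = 55.5 m.
East–west component at 45.8479°: 0.0005° × 111000 × cos 45.8479° ≈ 0.0005 × 77318.8 ≈ 38.6594 m.
Combining orthogonally: (55.5² + 38.6594²)^½ ≈ 67.6373 m.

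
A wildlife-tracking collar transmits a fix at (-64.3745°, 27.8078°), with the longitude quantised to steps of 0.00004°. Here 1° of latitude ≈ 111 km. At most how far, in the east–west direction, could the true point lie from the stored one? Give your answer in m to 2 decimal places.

With a 0.00004° grid the true value lies within half a step, ±0.00004°/2 = ±2e-05°, of the stored one.
One degree of longitude at 64.3745° is 111000 × cos 64.3745° ≈ 111000 × 0.4325 = 48006.1 m.
Maximum E–W displacement: 2e-05 × 48006.1 = 0.960121 m.

0.96 m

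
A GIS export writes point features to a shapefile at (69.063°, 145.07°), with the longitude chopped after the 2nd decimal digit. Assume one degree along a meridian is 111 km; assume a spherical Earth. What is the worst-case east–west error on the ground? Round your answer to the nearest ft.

1301 ft

Truncating at 2 decimal places can drop up to a full unit in the last place, so the longitude may be off by as much as 0.01°.
Parallels shrink by cos φ, so at 69.063° a degree of longitude is 111000 × 0.3573 ≈ 39664.9 m.
East–west error: 0.01° × 39664.9 m/° ≈ 396.649 m.
In feet: 396.649 m ÷ 0.3048 ≈ 1301.3 ft.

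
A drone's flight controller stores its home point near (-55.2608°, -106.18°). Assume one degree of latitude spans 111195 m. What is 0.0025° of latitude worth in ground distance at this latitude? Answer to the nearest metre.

0.0025° × 111195 m/° = 277.988 m.

278 metres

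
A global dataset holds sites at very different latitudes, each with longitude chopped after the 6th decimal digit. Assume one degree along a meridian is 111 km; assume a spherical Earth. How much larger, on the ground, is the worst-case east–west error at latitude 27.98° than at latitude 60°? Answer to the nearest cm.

Truncating at 6 decimal places can drop up to a full unit in the last place, so the longitude may be off by as much as 1e-06°.
At 27.98°: 1e-06° × 111000 × cos 27.98° = 1e-06 × 111000 × 0.8831 ≈ 0.098025 m.
At 60°: 1e-06° × 111000 × cos 60° = 1e-06 × 111000 × 0.5000 ≈ 0.0555 m.
So the lower-latitude error exceeds the higher by 0.098025 − 0.0555 = 0.042525 m.
That is 0.0425254 m = 4.2525 cm.

4 cm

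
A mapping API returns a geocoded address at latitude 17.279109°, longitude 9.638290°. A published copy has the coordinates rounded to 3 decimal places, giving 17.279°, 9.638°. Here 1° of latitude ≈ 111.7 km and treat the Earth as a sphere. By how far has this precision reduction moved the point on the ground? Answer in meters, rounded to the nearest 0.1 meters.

33.2 meters

The latitude changed by +0.000109° and the longitude by +0.000290°.
N–S: 0.000109° × 111700 m/° = 12.1753 m.
East–west at this latitude: 0.000290° × 111700 × cos 17.279° ≈ 0.000290 × 106659 = 30.9311 m.
Distance: √(12.1753² + 30.9311²) ≈ 33.2411 m.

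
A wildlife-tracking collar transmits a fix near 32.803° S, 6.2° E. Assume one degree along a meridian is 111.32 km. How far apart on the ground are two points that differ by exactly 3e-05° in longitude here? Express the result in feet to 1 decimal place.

9.2 feet

3e-05° of longitude at 32.803° is 3e-05 × 111320 × cos 32.803° ≈ 3e-05 × 93568.7 = 2.80706 m.
In feet: 2.80706 m ÷ 0.3048 ≈ 9.2095 ft.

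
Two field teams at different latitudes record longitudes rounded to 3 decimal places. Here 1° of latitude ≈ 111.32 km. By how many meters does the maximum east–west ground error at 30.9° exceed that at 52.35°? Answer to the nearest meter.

Rounding to 3 decimal places leaves the longitude within ±0.0005° of the true value.
At 30.9°: 0.0005° × 111320 × cos 30.9° = 0.0005 × 111320 × 0.8581 ≈ 47.76 m.
Error at 52.35° = 0.0005° × 111320 × cos 52.35° ≈ 55.66 × 0.6108 = 33.999 m.
Difference: 47.76 − 33.999 = 13.761 m.

14 meters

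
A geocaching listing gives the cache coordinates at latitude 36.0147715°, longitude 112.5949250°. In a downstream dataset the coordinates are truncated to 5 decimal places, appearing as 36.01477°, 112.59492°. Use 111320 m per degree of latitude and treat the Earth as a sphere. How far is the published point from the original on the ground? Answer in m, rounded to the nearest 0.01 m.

0.48 m

The latitude changed by +0.0000015° and the longitude by +0.0000050°.
North–south shift: 0.0000015 × 111320 = 0.16698 m.
East–west at this latitude: 0.0000050° × 111320 × cos 36.0148° ≈ 0.0000050 × 90042.9 = 0.450215 m.
Combined displacement = (0.16698² + 0.450215²)^½ ≈ 0.480183 m.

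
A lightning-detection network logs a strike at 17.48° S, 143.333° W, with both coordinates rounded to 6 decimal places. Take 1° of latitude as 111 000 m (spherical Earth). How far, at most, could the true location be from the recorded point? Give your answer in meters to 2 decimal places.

Rounding to 6 decimal places leaves each coordinate within ±5e-07° of the true value.
Latitude error → 5e-07 × 111000 = 0.0555 m along the meridian.
E–W at 17.48°: 5e-07° × 111000 × cos 17.48° = 5e-07 × 111000 × 0.9538 ≈ 0.0529371 m.
Worst case both components are at the extreme and orthogonal: √(0.0555² + 0.0529371²) ≈ 0.076698 m.

0.08 meters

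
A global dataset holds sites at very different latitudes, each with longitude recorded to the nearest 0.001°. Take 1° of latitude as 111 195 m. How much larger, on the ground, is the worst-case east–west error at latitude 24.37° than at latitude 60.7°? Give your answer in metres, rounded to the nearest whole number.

23 metres

Rounding to 3 decimal places leaves the longitude within ±0.0005° of the true value.
At 24.37°: 0.0005° × 111195 × cos 24.37° = 0.0005 × 111195 × 0.9109 ≈ 50.644 m.
Error at 60.7° = 0.0005° × 111195 × cos 60.7° ≈ 55.598 × 0.4894 = 27.208 m.
Difference: 50.644 − 27.208 = 23.435 m.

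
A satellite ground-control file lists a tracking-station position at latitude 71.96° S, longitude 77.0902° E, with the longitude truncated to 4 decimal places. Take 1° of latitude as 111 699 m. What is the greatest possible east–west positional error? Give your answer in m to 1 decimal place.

Truncating at 4 decimal places can drop up to a full unit in the last place, so the longitude may be off by as much as 0.0001°.
Parallels shrink by cos φ, so at 71.96° a degree of longitude is 111699 × 0.3097 ≈ 34591 m.
So at most 0.0001° × 34591 ≈ 3.4591 m east–west.

3.5 m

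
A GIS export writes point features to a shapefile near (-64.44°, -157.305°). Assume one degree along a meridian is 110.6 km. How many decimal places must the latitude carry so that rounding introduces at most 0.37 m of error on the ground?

One degree of latitude covers 110600 m.
With N decimal places the half-ulp bound is 0.5·10⁻ᴺ°, or 0.5·10⁻ᴺ × 110600 m on the ground.
Need 0.5 × 110600 × 10⁻ᴺ ≤ 0.37 → 10⁻ᴺ ≤ 6.691e-06, so N ≥ 5.17.
At 5 places the error can reach 0.553 m, but 6 places keeps it to 0.0553 m.

6 decimal places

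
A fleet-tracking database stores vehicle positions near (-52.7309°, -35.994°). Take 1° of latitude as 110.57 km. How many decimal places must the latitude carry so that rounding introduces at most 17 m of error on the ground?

4

One degree of latitude covers 110570 m.
N decimal places → at most half a unit in the last place, 0.5 × 10⁻ᴺ° = 110570/2 × 10⁻ᴺ m.
Need 0.5 × 110570 × 10⁻ᴺ ≤ 17 → 10⁻ᴺ ≤ 3.075e-04, so N ≥ 3.51.
At 3 places the error can reach 55.3 m, but 4 places keeps it to 5.53 m.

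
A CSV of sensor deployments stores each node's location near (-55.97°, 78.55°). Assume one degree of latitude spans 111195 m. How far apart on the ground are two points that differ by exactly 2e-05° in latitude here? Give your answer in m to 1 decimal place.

2.2 m

2e-05° × 111195 m/° = 2.2239 m.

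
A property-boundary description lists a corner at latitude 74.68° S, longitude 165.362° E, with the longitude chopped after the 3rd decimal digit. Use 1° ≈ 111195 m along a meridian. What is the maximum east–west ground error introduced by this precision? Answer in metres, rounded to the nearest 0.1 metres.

Truncating at 3 decimal places can drop up to a full unit in the last place, so the longitude may be off by as much as 0.001°.
Parallels shrink by cos φ, so at 74.68° a degree of longitude is 111195 × 0.2642 ≈ 29378.8 m.
East–west error: 0.001° × 29378.8 m/° ≈ 29.3788 m.

29.4 metres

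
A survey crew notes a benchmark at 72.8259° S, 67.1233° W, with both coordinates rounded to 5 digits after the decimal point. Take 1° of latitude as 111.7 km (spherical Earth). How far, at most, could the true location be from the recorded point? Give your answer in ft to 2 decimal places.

1.91 ft

Rounding to 5 decimal places leaves each coordinate within ±5e-06° of the true value.
North–south component: 5e-06° × 111700 = 0.5585 m.
Longitude error → 5e-06 × 111700 × cos 72.8259° = 5e-06 × 111700 × 0.2953 ≈ 0.164912 m.
The two errors are perpendicular, so the maximum displacement is √(0.5585² + 0.164912²) ≈ 0.582339 m.
In feet: 0.582339 m ÷ 0.3048 ≈ 1.9106 ft.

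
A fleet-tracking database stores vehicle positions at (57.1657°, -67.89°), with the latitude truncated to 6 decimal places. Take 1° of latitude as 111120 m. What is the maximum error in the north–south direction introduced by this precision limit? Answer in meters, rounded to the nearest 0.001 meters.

Truncating at 6 decimal places can drop up to a full unit in the last place, so the latitude may be off by as much as 1e-06°.
So the N–S error is at most 1e-06 × 111120 = 0.11112 m.

0.111 meters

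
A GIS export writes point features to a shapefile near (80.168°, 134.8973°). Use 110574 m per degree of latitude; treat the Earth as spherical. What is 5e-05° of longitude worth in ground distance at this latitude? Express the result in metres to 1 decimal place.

At 80.168° a degree of longitude is 110574 × cos 80.168° ≈ 18881.6 m, so 5e-05° corresponds to 0.94408 m.

0.9 metres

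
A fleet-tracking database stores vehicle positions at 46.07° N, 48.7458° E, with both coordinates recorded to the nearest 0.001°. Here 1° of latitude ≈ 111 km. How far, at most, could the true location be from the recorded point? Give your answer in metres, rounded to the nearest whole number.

68 metres

Rounding to 3 decimal places leaves each coordinate within ±0.0005° of the true value.
N–S: 0.0005° × 111000 m/° = 55.5 m.
Longitude error → 0.0005 × 111000 × cos 46.07° = 0.0005 × 111000 × 0.6938 ≈ 38.5047 m.
The two errors are perpendicular, so the maximum displacement is √(55.5² + 38.5047²) ≈ 67.549 m.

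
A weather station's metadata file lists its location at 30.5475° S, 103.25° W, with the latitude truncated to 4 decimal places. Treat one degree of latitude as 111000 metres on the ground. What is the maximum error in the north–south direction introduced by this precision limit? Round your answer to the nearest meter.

Truncating at 4 decimal places can drop up to a full unit in the last place, so the latitude may be off by as much as 0.0001°.
Along the meridian that is 0.0001° × 111000 m/° = 11.1 m.

11 meters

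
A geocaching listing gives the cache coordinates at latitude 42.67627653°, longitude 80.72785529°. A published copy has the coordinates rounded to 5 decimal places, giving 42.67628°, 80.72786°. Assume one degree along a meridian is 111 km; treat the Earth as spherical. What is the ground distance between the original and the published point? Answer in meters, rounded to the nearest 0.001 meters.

The latitude changed by -0.00000347° and the longitude by -0.00000471°.
N–S: -0.00000347° × 111000 m/° = -0.38517 m.
East–west at this latitude: -0.00000471° × 111000 × cos 42.6763° ≈ -0.00000471 × 81606.7 = -0.384367 m.
Hypotenuse of the two orthogonal shifts: √(0.38517² + 0.384367²) = 0.544145 m.

0.544 meters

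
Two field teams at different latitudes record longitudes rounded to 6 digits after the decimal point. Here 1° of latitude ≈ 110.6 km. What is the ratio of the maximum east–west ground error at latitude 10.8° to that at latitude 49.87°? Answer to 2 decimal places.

1.52

Rounding to 6 decimal places leaves the longitude within ±5e-07° of the true value.
At 10.8°: 5e-07° × 110600 × cos 10.8° = 5e-07 × 110600 × 0.9823 ≈ 0.05432 m.
At 49.87°: 5e-07° × 110600 × cos 49.87° = 5e-07 × 110600 × 0.6445 ≈ 0.035642 m.
The ratio reduces to cos 10.8° / cos 49.87° = 0.9823/0.6445 ≈ 1.5241.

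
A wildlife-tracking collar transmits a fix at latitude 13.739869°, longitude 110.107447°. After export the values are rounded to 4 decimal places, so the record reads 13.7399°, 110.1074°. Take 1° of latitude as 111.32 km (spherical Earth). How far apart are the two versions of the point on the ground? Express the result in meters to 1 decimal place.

6.1 meters

Δlat = 13.739869 − 13.7399 = -0.000031°; Δlon = 110.107447 − 110.1074 = +0.000047°.
North–south shift: -0.000031 × 111320 = -3.45092 m.
E–W at 13.7399°: 0.000047° × 111320 × cos 13.7399° = 0.000047 × 111320 × 0.9714 ≈ 5.08232 m.
Hypotenuse of the two orthogonal shifts: √(3.45092² + 5.08232²) = 6.14319 m.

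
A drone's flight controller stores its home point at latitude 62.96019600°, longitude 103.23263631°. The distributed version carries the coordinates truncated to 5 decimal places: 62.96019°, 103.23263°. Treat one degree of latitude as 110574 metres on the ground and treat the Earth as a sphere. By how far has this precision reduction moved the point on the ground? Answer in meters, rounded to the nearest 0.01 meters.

0.74 meters

The latitude changed by +0.00000600° and the longitude by +0.00000631°.
N–S: 0.00000600° × 110574 m/° = 0.663444 m.
East–west at this latitude: 0.00000631° × 110574 × cos 62.9602° ≈ 0.00000631 × 50268 = 0.317191 m.
Hypotenuse of the two orthogonal shifts: √(0.663444² + 0.317191²) = 0.735369 m.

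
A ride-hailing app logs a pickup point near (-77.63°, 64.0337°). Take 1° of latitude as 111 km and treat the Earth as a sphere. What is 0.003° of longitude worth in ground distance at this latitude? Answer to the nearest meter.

0.003° of longitude at 77.63° is 0.003 × 111000 × cos 77.63° ≈ 0.003 × 23778.9 = 71.3366 m.

71 meters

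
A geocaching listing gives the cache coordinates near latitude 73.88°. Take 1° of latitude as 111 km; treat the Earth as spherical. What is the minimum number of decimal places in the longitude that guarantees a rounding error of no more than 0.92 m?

At 73.88° one degree of longitude covers 111000 × cos 73.88° ≈ 111000 × 0.2777 ≈ 30819.2 m.
N decimal places → at most half a unit in the last place, 0.5 × 10⁻ᴺ° = 30819.2/2 × 10⁻ᴺ m.
Need 0.5 × 30819.2 × 10⁻ᴺ ≤ 0.92 → 10⁻ᴺ ≤ 5.970e-05, so N ≥ 4.22.
N = 4 would give 1.54 m (too coarse); N = 5 gives 0.154 m ≤ 0.92 m.

5 decimal places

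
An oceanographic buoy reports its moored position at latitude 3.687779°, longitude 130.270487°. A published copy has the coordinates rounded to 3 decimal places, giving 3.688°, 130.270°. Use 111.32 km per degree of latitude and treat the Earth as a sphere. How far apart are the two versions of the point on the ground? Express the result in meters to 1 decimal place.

59.4 meters

Δlat = 3.687779 − 3.688 = -0.000221°; Δlon = 130.270487 − 130.270 = +0.000487°.
N–S: -0.000221° × 111320 m/° = -24.6017 m.
E–W at 3.688°: 0.000487° × 111320 × cos 3.688° = 0.000487 × 111320 × 0.9979 ≈ 54.1006 m.
Hypotenuse of the two orthogonal shifts: √(24.6017² + 54.1006²) = 59.4316 m.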